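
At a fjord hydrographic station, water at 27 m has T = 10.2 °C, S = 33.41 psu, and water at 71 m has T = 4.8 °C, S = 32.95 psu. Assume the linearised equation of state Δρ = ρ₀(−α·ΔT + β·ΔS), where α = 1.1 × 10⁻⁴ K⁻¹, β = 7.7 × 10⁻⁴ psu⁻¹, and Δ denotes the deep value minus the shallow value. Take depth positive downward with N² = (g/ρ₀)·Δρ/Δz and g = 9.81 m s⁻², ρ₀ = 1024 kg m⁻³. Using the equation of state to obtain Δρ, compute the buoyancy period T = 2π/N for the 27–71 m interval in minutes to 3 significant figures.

14.3 min

ΔT = -5.4 K, ΔS = -0.46 psu (deep − shallow).
Δρ/ρ₀ = −αΔT + βΔS = 5.94 × 10⁻⁴ − 3.542 × 10⁻⁴ = 2.398 × 10⁻⁴, so Δρ ≈ 0.2456 kg m⁻³.
N² = (g/ρ₀)·Δρ/Δz = g·(Δρ/ρ₀)/Δz = 9.81 × 2.398 × 10⁻⁴ / 44 = 5.3465 × 10⁻⁵ s⁻².
N = √(5.3465 × 10⁻⁵) = 7.3120 × 10⁻³ rad s⁻¹ → T = 2π/N = 859.30 s = 14.322 min ≈ 14.3 min.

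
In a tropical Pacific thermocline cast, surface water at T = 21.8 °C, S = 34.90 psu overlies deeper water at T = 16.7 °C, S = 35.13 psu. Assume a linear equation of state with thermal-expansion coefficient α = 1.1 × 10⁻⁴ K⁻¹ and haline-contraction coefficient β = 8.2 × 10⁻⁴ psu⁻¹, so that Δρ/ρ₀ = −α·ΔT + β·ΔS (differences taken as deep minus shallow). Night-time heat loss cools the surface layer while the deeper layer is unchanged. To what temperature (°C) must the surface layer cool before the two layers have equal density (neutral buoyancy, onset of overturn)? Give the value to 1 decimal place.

15.0 °C

Neutral buoyancy requires Δρ = 0, i.e. −α(T_deep − T_surf′) + β(S_deep − S_surf) = 0.
T_surf′ = T_deep − (β/α)·ΔS = 16.7 − (8.2 × 10⁻⁴/1.1 × 10⁻⁴)·(+0.23) = 14.985 °C.
Cooling required: 21.8 − (14.985) = 6.815 °C.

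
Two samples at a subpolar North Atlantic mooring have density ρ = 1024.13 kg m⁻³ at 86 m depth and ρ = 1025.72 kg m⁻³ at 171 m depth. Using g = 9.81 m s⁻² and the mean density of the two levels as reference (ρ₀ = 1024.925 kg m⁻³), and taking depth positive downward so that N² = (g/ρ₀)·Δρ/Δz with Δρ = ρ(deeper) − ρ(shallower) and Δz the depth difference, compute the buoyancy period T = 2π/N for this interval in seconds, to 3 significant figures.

470 s

Δρ = 1025.72 − 1024.13 = 1.59 kg m⁻³ over Δz = 171 − 86 = 85 m.
N² = (9.81/1024.925) × (1.59/85) = 1.7904 × 10⁻⁴ s⁻².
N = √(1.7904 × 10⁻⁴) = 0.013381 rad s⁻¹, so T = 2π/N = 469.56 s ≈ 470 s.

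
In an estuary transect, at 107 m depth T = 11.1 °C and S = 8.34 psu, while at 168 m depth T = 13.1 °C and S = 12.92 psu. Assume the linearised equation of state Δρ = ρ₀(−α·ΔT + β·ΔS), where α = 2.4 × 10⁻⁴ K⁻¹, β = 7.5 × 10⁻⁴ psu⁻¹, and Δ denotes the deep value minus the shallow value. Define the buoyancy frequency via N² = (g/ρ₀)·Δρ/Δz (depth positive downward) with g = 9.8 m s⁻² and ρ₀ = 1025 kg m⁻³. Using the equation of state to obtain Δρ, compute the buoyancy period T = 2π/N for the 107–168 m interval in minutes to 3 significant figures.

4.81 min

ΔT = +2.0 K, ΔS = +4.58 psu (deep − shallow).
Δρ/ρ₀ = −αΔT + βΔS = -4.80 × 10⁻⁴ + 3.435 × 10⁻³ = 2.955 × 10⁻³, so Δρ ≈ 3.029 kg m⁻³.
N² = (g/ρ₀)·Δρ/Δz = g·(Δρ/ρ₀)/Δz = 9.8 × 2.955 × 10⁻³ / 61 = 4.7474 × 10⁻⁴ s⁻².
N = √(4.7474 × 10⁻⁴) = 0.021789 rad s⁻¹ → T = 2π/N = 288.37 s = 4.8062 min ≈ 4.81 min.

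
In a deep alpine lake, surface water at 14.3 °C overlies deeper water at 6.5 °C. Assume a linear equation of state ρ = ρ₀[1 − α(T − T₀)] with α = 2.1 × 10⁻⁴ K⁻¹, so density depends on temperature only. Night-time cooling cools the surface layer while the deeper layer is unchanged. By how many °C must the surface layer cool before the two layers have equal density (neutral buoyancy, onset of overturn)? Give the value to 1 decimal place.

With temperature the only control, equal density requires T_surf′ = T_deep.
T_surf′ = 6.5 °C.
Cooling required: 14.3 − 6.5 = 7.8 °C.

7.8 °C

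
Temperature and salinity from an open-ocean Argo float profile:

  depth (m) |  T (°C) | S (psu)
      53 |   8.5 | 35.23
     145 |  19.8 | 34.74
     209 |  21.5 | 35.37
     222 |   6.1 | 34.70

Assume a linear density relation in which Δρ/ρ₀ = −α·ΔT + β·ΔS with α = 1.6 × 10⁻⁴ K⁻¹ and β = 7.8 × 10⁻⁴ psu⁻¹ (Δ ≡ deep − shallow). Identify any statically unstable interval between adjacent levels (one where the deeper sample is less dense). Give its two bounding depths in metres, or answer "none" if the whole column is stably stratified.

53–145 m

Evaluate Δρ/ρ₀ = −αΔT + βΔS across each adjacent pair:
  53–145 m: −αΔT+βΔS = −(1.6 × 10⁻⁴)(+11.3)+(7.8 × 10⁻⁴)(-0.49) = -2.2 × 10⁻³ → UNSTABLE
  145–209 m: −αΔT+βΔS = −(1.6 × 10⁻⁴)(+1.7)+(7.8 × 10⁻⁴)(+0.63) = 2.2 × 10⁻⁴ → stable
  209–222 m: −αΔT+βΔS = −(1.6 × 10⁻⁴)(-15.4)+(7.8 × 10⁻⁴)(-0.67) = 1.9 × 10⁻³ → stable
The 53–145 m interval has Δρ < 0: lighter water underlies denser water.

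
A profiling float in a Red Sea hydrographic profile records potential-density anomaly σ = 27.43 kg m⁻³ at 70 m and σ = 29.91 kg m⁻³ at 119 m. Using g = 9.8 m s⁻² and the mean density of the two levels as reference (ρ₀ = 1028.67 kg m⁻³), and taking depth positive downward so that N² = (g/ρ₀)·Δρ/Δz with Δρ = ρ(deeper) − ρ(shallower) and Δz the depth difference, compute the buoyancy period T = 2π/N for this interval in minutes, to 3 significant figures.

4.77 min

Δρ = 1029.91 − 1027.43 = 2.48 kg m⁻³ over Δz = 119 − 70 = 49 m.
N² = (9.8/1028.67) × (2.48/49) = 4.8218 × 10⁻⁴ s⁻².
N = √(4.8218 × 10⁻⁴) = 0.021959 rad s⁻¹, so T = 2π/N = 286.13 s = 4.7688 min ≈ 4.77 min.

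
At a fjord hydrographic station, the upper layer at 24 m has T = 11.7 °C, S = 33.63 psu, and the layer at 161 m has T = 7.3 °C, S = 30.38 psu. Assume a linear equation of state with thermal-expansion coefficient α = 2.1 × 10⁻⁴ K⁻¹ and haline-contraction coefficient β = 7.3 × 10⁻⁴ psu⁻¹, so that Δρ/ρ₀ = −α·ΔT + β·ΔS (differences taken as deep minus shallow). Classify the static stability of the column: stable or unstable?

ΔT = 7.3 − 11.7 = -4.4 K and ΔS = 30.38 − 33.63 = -3.25 psu (deep − shallow).
−αΔT = 9.24 × 10⁻⁴; βΔS = -2.3725 × 10⁻³; sum Δρ/ρ₀ = -1.4485 × 10⁻³.
Δρ/ρ₀ < 0, so Δρ < 0: deeper water is lighter → statically unstable; the column would overturn.

unstable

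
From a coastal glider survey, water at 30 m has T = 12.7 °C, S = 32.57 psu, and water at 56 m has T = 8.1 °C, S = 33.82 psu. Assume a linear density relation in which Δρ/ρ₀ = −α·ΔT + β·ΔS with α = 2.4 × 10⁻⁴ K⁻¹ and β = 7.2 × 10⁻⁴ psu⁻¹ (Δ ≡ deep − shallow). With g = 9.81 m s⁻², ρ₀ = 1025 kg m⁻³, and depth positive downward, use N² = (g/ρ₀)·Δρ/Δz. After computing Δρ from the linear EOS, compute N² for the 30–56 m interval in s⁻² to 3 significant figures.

7.56 × 10⁻⁴ s⁻²

ΔT = -4.6 K, ΔS = +1.25 psu (deep − shallow).
Δρ/ρ₀ = −αΔT + βΔS = 1.104 × 10⁻³ + 9.00 × 10⁻⁴ = 2.004 × 10⁻³, so Δρ ≈ 2.054 kg m⁻³.
N² = (g/ρ₀)·Δρ/Δz = g·(Δρ/ρ₀)/Δz = 9.81 × 2.004 × 10⁻³ / 26 = 7.5612 × 10⁻⁴ s⁻² ≈ 7.56 × 10⁻⁴ s⁻².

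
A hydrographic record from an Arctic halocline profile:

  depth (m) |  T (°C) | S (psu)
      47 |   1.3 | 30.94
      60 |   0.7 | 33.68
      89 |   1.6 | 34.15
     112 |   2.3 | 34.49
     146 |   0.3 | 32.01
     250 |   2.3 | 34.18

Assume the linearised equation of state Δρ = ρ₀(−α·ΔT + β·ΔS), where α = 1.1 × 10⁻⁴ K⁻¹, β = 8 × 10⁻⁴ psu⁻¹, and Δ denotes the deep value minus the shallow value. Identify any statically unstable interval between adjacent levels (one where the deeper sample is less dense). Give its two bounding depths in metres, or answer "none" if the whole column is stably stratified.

Evaluate Δρ/ρ₀ = −αΔT + βΔS across each adjacent pair:
  47–60 m: −αΔT+βΔS = −(1.1 × 10⁻⁴)(-0.6)+(8 × 10⁻⁴)(+2.74) = 2.3 × 10⁻³ → stable
  60–89 m: −αΔT+βΔS = −(1.1 × 10⁻⁴)(+0.9)+(8 × 10⁻⁴)(+0.47) = 2.8 × 10⁻⁴ → stable
  89–112 m: −αΔT+βΔS = −(1.1 × 10⁻⁴)(+0.7)+(8 × 10⁻⁴)(+0.34) = 2.0 × 10⁻⁴ → stable
  112–146 m: −αΔT+βΔS = −(1.1 × 10⁻⁴)(-2.0)+(8 × 10⁻⁴)(-2.48) = -1.8 × 10⁻³ → UNSTABLE
  146–250 m: −αΔT+βΔS = −(1.1 × 10⁻⁴)(+2.0)+(8 × 10⁻⁴)(+2.17) = 1.5 × 10⁻³ → stable
The 112–146 m interval has Δρ < 0: lighter water underlies denser water.

112–146 m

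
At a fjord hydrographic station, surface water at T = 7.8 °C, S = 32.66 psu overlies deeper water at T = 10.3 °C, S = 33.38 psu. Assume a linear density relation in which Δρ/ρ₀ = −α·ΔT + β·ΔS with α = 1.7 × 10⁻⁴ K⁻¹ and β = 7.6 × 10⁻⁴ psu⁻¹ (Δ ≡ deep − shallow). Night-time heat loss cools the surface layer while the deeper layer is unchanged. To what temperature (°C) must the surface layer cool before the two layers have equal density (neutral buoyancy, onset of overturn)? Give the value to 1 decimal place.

7.1 °C

Neutral buoyancy requires Δρ = 0, i.e. −α(T_deep − T_surf′) + β(S_deep − S_surf) = 0.
T_surf′ = T_deep − (β/α)·ΔS = 10.3 − (7.6 × 10⁻⁴/1.7 × 10⁻⁴)·(+0.72) = 7.081 °C.
Cooling required: 7.8 − (7.081) = 0.719 °C.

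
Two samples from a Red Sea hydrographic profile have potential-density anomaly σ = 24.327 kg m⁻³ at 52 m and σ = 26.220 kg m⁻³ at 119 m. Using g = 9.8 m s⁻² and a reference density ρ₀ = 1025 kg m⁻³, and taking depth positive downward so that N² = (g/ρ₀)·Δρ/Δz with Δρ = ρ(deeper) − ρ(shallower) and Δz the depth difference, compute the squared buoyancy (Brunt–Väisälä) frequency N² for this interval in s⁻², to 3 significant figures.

2.70 × 10⁻⁴ s⁻²

Δρ = 1026.220 − 1024.327 = 1.893 kg m⁻³ over Δz = 119 − 52 = 67 m.
N² = (9.8/1025) × (1.893/67) = 2.7013 × 10⁻⁴ s⁻² ≈ 2.70 × 10⁻⁴ s⁻².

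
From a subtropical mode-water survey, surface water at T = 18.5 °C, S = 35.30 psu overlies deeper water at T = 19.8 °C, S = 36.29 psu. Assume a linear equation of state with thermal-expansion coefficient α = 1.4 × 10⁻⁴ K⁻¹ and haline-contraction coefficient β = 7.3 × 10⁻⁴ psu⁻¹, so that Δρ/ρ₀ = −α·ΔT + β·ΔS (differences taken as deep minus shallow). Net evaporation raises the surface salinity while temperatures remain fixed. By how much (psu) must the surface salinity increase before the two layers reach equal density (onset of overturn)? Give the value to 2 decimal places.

0.74 psu

Neutral buoyancy requires −α(T_deep − T_surf) + β(S_deep − S_surf′) = 0.
S_surf′ = S_deep − (α/β)·ΔT = 36.29 − (1.4 × 10⁻⁴/7.3 × 10⁻⁴)·(+1.3) = 36.0407 psu.
Increase required: 36.0407 − 35.30 = 0.7407 psu.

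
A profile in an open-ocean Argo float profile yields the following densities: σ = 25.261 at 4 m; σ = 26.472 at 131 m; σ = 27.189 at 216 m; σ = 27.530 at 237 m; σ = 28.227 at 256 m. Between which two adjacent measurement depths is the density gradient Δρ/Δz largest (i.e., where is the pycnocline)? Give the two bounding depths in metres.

Compute the density gradient over each adjacent pair:
  4–131 m: Δρ/Δz = 1.211/127 = 9.5 × 10⁻³ kg m⁻⁴
  131–216 m: Δρ/Δz = 0.717/85 = 8.4 × 10⁻³ kg m⁻⁴
  216–237 m: Δρ/Δz = 0.341/21 = 0.016 kg m⁻⁴
  237–256 m: Δρ/Δz = 0.697/19 = 0.037 kg m⁻⁴
The largest gradient is in the 237–256 m interval — the pycnocline.

237–256 m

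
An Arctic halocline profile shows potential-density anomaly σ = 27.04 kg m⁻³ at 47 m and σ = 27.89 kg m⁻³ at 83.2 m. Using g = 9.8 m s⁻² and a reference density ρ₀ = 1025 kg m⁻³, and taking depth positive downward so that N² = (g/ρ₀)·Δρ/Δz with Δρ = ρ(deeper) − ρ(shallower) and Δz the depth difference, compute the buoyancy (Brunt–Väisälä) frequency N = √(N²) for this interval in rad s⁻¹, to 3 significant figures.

0.0150 rad s⁻¹

Δρ = 1027.89 − 1027.04 = 0.85 kg m⁻³ over Δz = 83.2 − 47 = 36.2 m.
N² = (9.8/1025) × (0.85/36.2) = 2.2450 × 10⁻⁴ s⁻².
N = √(2.2450 × 10⁻⁴) = 0.014983 rad s⁻¹ ≈ 0.0150 rad s⁻¹.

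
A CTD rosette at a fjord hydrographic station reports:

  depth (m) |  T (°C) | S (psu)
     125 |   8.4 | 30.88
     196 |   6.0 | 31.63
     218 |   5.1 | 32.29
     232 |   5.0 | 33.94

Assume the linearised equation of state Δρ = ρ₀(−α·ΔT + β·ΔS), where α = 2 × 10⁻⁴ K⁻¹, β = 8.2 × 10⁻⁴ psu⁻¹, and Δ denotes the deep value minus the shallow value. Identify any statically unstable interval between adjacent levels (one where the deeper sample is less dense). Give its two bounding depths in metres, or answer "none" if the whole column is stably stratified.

Evaluate Δρ/ρ₀ = −αΔT + βΔS across each adjacent pair:
  125–196 m: −αΔT+βΔS = −(2 × 10⁻⁴)(-2.4)+(8.2 × 10⁻⁴)(+0.75) = 1.1 × 10⁻³ → stable
  196–218 m: −αΔT+βΔS = −(2 × 10⁻⁴)(-0.9)+(8.2 × 10⁻⁴)(+0.66) = 7.2 × 10⁻⁴ → stable
  218–232 m: −αΔT+βΔS = −(2 × 10⁻⁴)(-0.1)+(8.2 × 10⁻⁴)(+1.65) = 1.4 × 10⁻³ → stable
Every interval has Δρ > 0: the column is stably stratified throughout.

none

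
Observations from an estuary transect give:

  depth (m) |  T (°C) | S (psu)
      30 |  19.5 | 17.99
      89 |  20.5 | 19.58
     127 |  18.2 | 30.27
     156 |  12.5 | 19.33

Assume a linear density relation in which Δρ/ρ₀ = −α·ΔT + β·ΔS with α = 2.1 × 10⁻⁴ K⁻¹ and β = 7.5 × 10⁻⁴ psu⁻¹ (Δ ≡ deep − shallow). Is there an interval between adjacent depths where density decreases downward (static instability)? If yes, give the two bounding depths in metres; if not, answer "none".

127–156 m

Evaluate Δρ/ρ₀ = −αΔT + βΔS across each adjacent pair:
  30–89 m: −αΔT+βΔS = −(2.1 × 10⁻⁴)(+1.0)+(7.5 × 10⁻⁴)(+1.59) = 9.8 × 10⁻⁴ → stable
  89–127 m: −αΔT+βΔS = −(2.1 × 10⁻⁴)(-2.3)+(7.5 × 10⁻⁴)(+10.69) = 8.5 × 10⁻³ → stable
  127–156 m: −αΔT+βΔS = −(2.1 × 10⁻⁴)(-5.7)+(7.5 × 10⁻⁴)(-10.94) = -7.0 × 10⁻³ → UNSTABLE
The 127–156 m interval has Δρ < 0: lighter water underlies denser water.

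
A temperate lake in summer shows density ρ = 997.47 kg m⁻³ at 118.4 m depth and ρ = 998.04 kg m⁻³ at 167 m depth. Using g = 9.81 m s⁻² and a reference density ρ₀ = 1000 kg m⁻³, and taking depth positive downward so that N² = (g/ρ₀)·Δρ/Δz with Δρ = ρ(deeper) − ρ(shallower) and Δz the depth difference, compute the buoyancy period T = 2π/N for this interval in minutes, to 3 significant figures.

9.76 min

Δρ = 998.04 − 997.47 = 0.57 kg m⁻³ over Δz = 167 − 118.4 = 48.6 m.
N² = (9.81/1000) × (0.57/48.6) = 1.1506 × 10⁻⁴ s⁻².
N = √(1.1506 × 10⁻⁴) = 0.010727 rad s⁻¹, so T = 2π/N = 585.74 s = 9.7623 min ≈ 9.76 min.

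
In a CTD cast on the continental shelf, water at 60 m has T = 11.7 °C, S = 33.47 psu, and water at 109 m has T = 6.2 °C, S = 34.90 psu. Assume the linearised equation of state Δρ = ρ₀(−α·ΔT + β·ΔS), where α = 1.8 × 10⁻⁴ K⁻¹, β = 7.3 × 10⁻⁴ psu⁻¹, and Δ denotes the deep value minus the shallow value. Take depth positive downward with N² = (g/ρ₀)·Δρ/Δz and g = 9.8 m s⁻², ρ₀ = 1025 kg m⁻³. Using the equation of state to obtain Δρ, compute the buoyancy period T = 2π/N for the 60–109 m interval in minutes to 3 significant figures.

5.19 min

ΔT = -5.5 K, ΔS = +1.43 psu (deep − shallow).
Δρ/ρ₀ = −αΔT + βΔS = 9.90 × 10⁻⁴ + 1.0439 × 10⁻³ = 2.0339 × 10⁻³, so Δρ ≈ 2.085 kg m⁻³.
N² = (g/ρ₀)·Δρ/Δz = g·(Δρ/ρ₀)/Δz = 9.8 × 2.0339 × 10⁻³ / 49 = 4.0678 × 10⁻⁴ s⁻².
N = √(4.0678 × 10⁻⁴) = 0.020169 rad s⁻¹ → T = 2π/N = 311.53 s = 5.1922 min ≈ 5.19 min.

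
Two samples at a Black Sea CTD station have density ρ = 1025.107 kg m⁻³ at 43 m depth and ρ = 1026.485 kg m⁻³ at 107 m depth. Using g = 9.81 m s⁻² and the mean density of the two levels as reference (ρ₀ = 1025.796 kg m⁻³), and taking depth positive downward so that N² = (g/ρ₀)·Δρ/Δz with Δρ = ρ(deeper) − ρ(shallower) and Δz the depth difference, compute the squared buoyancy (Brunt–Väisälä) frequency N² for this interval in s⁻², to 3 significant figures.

2.06 × 10⁻⁴ s⁻²

Δρ = 1026.485 − 1025.107 = 1.378 kg m⁻³ over Δz = 107 − 43 = 64 m.
N² = (9.81/1025.796) × (1.378/64) = 2.0591 × 10⁻⁴ s⁻² ≈ 2.06 × 10⁻⁴ s⁻².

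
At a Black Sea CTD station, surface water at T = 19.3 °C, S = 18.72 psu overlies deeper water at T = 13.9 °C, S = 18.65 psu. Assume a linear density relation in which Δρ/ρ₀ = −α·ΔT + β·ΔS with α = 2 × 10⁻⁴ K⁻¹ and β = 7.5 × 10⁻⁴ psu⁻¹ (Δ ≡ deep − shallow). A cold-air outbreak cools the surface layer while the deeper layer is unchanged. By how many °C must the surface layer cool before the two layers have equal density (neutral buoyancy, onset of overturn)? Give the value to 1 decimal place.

Neutral buoyancy requires Δρ = 0, i.e. −α(T_deep − T_surf′) + β(S_deep − S_surf) = 0.
T_surf′ = T_deep − (β/α)·ΔS = 13.9 − (7.5 × 10⁻⁴/2 × 10⁻⁴)·(-0.07) = 14.162 °C.
Cooling required: 19.3 − (14.162) = 5.138 °C.

5.1 °C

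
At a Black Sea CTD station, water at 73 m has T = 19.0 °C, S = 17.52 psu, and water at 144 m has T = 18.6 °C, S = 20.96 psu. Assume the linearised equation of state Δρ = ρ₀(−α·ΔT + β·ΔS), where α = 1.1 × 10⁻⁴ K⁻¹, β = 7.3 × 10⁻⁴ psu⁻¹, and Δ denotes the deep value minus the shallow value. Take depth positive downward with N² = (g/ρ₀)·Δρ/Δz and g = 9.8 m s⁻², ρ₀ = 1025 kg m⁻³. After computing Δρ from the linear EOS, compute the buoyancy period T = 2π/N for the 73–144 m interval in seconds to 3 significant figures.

335 s

ΔT = -0.4 K, ΔS = +3.44 psu (deep − shallow).
Δρ/ρ₀ = −αΔT + βΔS = 4.40 × 10⁻⁵ + 2.5112 × 10⁻³ = 2.5552 × 10⁻³, so Δρ ≈ 2.619 kg m⁻³.
N² = (g/ρ₀)·Δρ/Δz = g·(Δρ/ρ₀)/Δz = 9.8 × 2.5552 × 10⁻³ / 71 = 3.5269 × 10⁻⁴ s⁻².
N = √(3.5269 × 10⁻⁴) = 0.018780 rad s⁻¹ → T = 2π/N = 334.57 s ≈ 335 s.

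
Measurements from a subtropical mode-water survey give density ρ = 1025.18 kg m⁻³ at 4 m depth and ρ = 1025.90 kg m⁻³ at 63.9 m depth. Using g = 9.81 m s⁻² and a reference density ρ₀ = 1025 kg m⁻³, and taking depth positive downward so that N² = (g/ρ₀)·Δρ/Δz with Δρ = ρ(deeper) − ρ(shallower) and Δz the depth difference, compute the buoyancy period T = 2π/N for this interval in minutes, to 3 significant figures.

9.76 min

Δρ = 1025.90 − 1025.18 = 0.72 kg m⁻³ over Δz = 63.9 − 4 = 59.9 m.
N² = (9.81/1025) × (0.72/59.9) = 1.1504 × 10⁻⁴ s⁻².
N = √(1.1504 × 10⁻⁴) = 0.010726 rad s⁻¹, so T = 2π/N = 585.79 s = 9.7632 min ≈ 9.76 min.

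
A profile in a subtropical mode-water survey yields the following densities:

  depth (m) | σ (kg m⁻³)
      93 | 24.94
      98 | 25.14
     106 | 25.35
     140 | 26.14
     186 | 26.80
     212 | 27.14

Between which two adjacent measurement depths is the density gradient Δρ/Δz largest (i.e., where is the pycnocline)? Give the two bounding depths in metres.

93–98 m

Compute the density gradient over each adjacent pair:
  93–98 m: Δρ/Δz = 0.20/5 = 0.040 kg m⁻⁴
  98–106 m: Δρ/Δz = 0.21/8 = 0.026 kg m⁻⁴
  106–140 m: Δρ/Δz = 0.79/34 = 0.023 kg m⁻⁴
  140–186 m: Δρ/Δz = 0.66/46 = 0.014 kg m⁻⁴
  186–212 m: Δρ/Δz = 0.34/26 = 0.013 kg m⁻⁴
The largest gradient is in the 93–98 m interval — the pycnocline.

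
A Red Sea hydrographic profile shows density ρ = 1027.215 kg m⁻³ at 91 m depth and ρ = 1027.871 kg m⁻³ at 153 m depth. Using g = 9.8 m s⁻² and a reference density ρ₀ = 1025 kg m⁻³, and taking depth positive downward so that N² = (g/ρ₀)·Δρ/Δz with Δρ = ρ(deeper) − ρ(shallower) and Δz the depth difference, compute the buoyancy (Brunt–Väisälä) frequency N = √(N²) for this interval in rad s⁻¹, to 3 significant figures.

0.0101 rad s⁻¹

Δρ = 1027.871 − 1027.215 = 0.656 kg m⁻³ over Δz = 153 − 91 = 62 m.
N² = (9.8/1025) × (0.656/62) = 1.0116 × 10⁻⁴ s⁻².
N = √(1.0116 × 10⁻⁴) = 0.010058 rad s⁻¹ ≈ 0.0101 rad s⁻¹.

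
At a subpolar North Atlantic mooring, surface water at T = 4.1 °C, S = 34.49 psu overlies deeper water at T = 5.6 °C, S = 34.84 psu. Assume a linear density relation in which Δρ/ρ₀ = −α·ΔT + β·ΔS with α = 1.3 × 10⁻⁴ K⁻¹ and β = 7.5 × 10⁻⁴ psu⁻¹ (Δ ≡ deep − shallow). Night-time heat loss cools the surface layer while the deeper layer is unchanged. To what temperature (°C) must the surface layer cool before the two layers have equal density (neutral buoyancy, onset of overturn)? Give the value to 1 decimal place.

3.6 °C

Neutral buoyancy requires Δρ = 0, i.e. −α(T_deep − T_surf′) + β(S_deep − S_surf) = 0.
T_surf′ = T_deep − (β/α)·ΔS = 5.6 − (7.5 × 10⁻⁴/1.3 × 10⁻⁴)·(+0.35) = 3.581 °C.
Cooling required: 4.1 − (3.581) = 0.519 °C.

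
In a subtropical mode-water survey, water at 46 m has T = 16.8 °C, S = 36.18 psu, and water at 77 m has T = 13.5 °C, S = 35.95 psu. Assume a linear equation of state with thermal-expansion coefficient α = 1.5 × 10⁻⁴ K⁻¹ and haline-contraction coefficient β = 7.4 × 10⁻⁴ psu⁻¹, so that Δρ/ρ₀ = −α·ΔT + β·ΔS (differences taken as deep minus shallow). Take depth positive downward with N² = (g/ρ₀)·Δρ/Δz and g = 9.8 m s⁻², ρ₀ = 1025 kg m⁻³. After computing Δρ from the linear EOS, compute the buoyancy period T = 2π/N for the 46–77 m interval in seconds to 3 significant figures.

620 s

ΔT = -3.3 K, ΔS = -0.23 psu (deep − shallow).
Δρ/ρ₀ = −αΔT + βΔS = 4.95 × 10⁻⁴ − 1.702 × 10⁻⁴ = 3.248 × 10⁻⁴, so Δρ ≈ 0.3329 kg m⁻³.
N² = (g/ρ₀)·Δρ/Δz = g·(Δρ/ρ₀)/Δz = 9.8 × 3.248 × 10⁻⁴ / 31 = 1.0268 × 10⁻⁴ s⁻².
N = √(1.0268 × 10⁻⁴) = 0.010133 rad s⁻¹ → T = 2π/N = 620.07 s ≈ 620 s.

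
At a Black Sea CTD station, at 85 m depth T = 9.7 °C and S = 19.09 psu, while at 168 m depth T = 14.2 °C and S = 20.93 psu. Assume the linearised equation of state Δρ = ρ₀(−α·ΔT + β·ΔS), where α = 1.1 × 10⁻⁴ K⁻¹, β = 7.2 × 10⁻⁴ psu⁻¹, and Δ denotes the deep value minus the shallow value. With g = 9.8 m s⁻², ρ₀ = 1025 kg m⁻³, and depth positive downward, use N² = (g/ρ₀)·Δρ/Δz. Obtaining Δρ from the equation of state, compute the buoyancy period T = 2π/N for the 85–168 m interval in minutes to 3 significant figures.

ΔT = +4.5 K, ΔS = +1.84 psu (deep − shallow).
Δρ/ρ₀ = −αΔT + βΔS = -4.95 × 10⁻⁴ + 1.3248 × 10⁻³ = 8.298 × 10⁻⁴, so Δρ ≈ 0.8505 kg m⁻³.
N² = (g/ρ₀)·Δρ/Δz = g·(Δρ/ρ₀)/Δz = 9.8 × 8.298 × 10⁻⁴ / 83 = 9.7976 × 10⁻⁵ s⁻².
N = √(9.7976 × 10⁻⁵) = 9.8983 × 10⁻³ rad s⁻¹ → T = 2π/N = 634.77 s = 10.579 min ≈ 10.6 min.

10.6 min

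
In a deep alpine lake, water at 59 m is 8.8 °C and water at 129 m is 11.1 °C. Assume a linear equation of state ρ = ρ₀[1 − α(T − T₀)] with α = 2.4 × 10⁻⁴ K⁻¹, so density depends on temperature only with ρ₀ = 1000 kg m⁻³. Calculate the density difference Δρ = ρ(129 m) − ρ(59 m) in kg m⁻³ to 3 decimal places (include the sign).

-0.552 kg m⁻³

ΔT = +2.3 K, Δρ/ρ₀ = −αΔT = -5.52 × 10⁻⁴.
Δρ = 1000 × (-5.52 × 10⁻⁴) = -0.552 kg m⁻³.
Negative Δρ: lighter below, statically unstable.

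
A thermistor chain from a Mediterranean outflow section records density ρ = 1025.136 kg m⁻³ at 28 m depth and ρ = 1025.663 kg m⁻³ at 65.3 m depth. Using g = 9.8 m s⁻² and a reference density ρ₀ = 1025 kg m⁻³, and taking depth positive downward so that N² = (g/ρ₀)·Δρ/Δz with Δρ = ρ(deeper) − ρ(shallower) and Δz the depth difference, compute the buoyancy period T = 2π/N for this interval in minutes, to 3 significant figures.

9.01 min

Δρ = 1025.663 − 1025.136 = 0.527 kg m⁻³ over Δz = 65.3 − 28 = 37.3 m.
N² = (9.8/1025) × (0.527/37.3) = 1.3508 × 10⁻⁴ s⁻².
N = √(1.3508 × 10⁻⁴) = 0.011622 rad s⁻¹, so T = 2π/N = 540.63 s = 9.0105 min ≈ 9.01 min.
Since Δρ > 0 the layer is stably stratified.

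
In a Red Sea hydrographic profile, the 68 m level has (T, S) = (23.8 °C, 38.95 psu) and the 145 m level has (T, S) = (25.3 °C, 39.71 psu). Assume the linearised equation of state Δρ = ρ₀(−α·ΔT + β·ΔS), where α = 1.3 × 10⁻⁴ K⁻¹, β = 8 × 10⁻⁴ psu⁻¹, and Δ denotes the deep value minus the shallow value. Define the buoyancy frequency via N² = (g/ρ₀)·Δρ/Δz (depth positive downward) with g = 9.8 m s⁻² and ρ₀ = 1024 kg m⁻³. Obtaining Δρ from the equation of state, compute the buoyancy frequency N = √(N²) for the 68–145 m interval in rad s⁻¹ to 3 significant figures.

ΔT = +1.5 K, ΔS = +0.76 psu (deep − shallow).
Δρ/ρ₀ = −αΔT + βΔS = -1.95 × 10⁻⁴ + 6.08 × 10⁻⁴ = 4.13 × 10⁻⁴, so Δρ ≈ 0.4229 kg m⁻³.
N² = (g/ρ₀)·Δρ/Δz = g·(Δρ/ρ₀)/Δz = 9.8 × 4.13 × 10⁻⁴ / 77 = 5.2564 × 10⁻⁵ s⁻².
N = √(5.2564 × 10⁻⁵) = 7.2501 × 10⁻³ rad s⁻¹ ≈ 7.25 × 10⁻³ rad s⁻¹.

7.25 × 10⁻³ rad s⁻¹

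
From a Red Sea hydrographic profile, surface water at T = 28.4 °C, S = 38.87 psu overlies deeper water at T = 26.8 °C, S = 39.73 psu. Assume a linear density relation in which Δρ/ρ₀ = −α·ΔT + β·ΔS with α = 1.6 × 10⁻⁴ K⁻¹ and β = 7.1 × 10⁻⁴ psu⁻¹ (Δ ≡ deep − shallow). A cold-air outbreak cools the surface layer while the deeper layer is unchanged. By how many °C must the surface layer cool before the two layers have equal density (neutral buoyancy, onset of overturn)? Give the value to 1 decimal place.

5.4 °C

Neutral buoyancy requires Δρ = 0, i.e. −α(T_deep − T_surf′) + β(S_deep − S_surf) = 0.
T_surf′ = T_deep − (β/α)·ΔS = 26.8 − (7.1 × 10⁻⁴/1.6 × 10⁻⁴)·(+0.86) = 22.984 °C.
Cooling required: 28.4 − (22.984) = 5.416 °C.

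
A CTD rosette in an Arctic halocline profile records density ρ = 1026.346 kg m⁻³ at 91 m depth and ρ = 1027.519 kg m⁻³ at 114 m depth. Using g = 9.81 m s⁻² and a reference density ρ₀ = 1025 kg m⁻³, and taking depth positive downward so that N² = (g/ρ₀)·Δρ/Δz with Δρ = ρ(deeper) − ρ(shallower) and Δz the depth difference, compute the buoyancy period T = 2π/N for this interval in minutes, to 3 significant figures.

Δρ = 1027.519 − 1026.346 = 1.173 kg m⁻³ over Δz = 114 − 91 = 23 m.
N² = (9.81/1025) × (1.173/23) = 4.8811 × 10⁻⁴ s⁻².
N = √(4.8811 × 10⁻⁴) = 0.022093 rad s⁻¹, so T = 2π/N = 284.40 s = 4.7400 min ≈ 4.74 min.

4.74 min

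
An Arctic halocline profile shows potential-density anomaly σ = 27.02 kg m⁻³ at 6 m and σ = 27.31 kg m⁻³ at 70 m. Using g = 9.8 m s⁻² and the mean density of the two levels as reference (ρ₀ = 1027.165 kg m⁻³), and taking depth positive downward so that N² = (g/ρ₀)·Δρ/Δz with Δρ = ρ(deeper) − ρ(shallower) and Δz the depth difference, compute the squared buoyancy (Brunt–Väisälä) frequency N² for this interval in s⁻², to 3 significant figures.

Δρ = 1027.31 − 1027.02 = 0.29 kg m⁻³ over Δz = 70 − 6 = 64 m.
N² = (9.8/1027.165) × (0.29/64) = 4.3232 × 10⁻⁵ s⁻² ≈ 4.32 × 10⁻⁵ s⁻².

4.32 × 10⁻⁵ s⁻²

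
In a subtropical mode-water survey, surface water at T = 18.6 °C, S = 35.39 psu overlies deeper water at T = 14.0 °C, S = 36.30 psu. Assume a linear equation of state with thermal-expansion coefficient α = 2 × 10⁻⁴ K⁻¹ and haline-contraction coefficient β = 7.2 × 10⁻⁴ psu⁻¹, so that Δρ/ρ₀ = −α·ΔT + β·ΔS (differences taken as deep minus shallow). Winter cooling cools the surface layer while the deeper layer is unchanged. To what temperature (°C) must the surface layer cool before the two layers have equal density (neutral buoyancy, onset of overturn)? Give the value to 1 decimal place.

10.7 °C

Neutral buoyancy requires Δρ = 0, i.e. −α(T_deep − T_surf′) + β(S_deep − S_surf) = 0.
T_surf′ = T_deep − (β/α)·ΔS = 14.0 − (7.2 × 10⁻⁴/2 × 10⁻⁴)·(+0.91) = 10.724 °C.
Cooling required: 18.6 − (10.724) = 7.876 °C.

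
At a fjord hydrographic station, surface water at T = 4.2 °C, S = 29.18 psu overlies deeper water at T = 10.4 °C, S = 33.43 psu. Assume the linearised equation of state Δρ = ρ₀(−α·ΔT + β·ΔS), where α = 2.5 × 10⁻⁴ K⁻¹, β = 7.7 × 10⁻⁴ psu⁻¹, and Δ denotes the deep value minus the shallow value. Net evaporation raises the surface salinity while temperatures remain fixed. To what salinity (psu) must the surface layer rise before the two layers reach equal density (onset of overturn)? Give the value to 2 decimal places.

31.42 psu

Neutral buoyancy requires −α(T_deep − T_surf) + β(S_deep − S_surf′) = 0.
S_surf′ = S_deep − (α/β)·ΔT = 33.43 − (2.5 × 10⁻⁴/7.7 × 10⁻⁴)·(+6.2) = 31.4170 psu.
Increase required: 31.4170 − 29.18 = 2.2370 psu.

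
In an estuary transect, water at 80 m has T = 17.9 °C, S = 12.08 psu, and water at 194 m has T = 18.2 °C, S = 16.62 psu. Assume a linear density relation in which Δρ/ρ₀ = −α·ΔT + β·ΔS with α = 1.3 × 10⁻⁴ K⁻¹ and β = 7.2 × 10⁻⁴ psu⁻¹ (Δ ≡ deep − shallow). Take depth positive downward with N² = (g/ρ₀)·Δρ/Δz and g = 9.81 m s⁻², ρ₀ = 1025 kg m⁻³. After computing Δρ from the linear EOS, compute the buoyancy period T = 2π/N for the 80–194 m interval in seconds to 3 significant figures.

ΔT = +0.3 K, ΔS = +4.54 psu (deep − shallow).
Δρ/ρ₀ = −αΔT + βΔS = -3.90 × 10⁻⁵ + 3.2688 × 10⁻³ = 3.2298 × 10⁻³, so Δρ ≈ 3.311 kg m⁻³.
N² = (g/ρ₀)·Δρ/Δz = g·(Δρ/ρ₀)/Δz = 9.81 × 3.2298 × 10⁻³ / 114 = 2.7793 × 10⁻⁴ s⁻².
N = √(2.7793 × 10⁻⁴) = 0.016671 rad s⁻¹ → T = 2π/N = 376.89 s ≈ 377 s.

377 s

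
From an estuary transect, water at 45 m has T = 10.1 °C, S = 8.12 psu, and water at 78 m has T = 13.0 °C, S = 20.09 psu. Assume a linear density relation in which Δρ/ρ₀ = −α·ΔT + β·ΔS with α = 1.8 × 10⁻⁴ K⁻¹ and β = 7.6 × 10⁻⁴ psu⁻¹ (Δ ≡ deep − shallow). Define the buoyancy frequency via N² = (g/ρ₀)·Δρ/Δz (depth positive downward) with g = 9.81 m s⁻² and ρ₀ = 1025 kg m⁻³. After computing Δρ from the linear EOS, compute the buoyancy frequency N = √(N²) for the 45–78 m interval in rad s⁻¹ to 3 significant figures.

0.0505 rad s⁻¹

ΔT = +2.9 K, ΔS = +11.97 psu (deep − shallow).
Δρ/ρ₀ = −αΔT + βΔS = -5.22 × 10⁻⁴ + 9.0972 × 10⁻³ = 8.5752 × 10⁻³, so Δρ ≈ 8.790 kg m⁻³.
N² = (g/ρ₀)·Δρ/Δz = g·(Δρ/ρ₀)/Δz = 9.81 × 8.5752 × 10⁻³ / 33 = 2.5492 × 10⁻³ s⁻².
N = √(2.5492 × 10⁻³) = 0.050490 rad s⁻¹ ≈ 0.0505 rad s⁻¹.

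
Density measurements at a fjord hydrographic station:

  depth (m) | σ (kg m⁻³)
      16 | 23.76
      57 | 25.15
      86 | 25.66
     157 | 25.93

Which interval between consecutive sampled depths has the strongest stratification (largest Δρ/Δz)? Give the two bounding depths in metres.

16–57 m

Compute the density gradient over each adjacent pair:
  16–57 m: Δρ/Δz = 1.39/41 = 0.034 kg m⁻⁴
  57–86 m: Δρ/Δz = 0.51/29 = 0.018 kg m⁻⁴
  86–157 m: Δρ/Δz = 0.27/71 = 3.8 × 10⁻³ kg m⁻⁴
The largest gradient is in the 16–57 m interval — the pycnocline.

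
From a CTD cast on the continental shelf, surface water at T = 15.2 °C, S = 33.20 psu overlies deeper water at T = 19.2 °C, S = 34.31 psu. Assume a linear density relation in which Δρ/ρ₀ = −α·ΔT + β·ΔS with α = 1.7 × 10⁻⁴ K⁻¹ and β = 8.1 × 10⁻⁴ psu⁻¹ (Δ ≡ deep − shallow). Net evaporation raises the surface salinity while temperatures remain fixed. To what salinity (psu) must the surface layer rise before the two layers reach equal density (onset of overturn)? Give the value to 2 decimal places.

33.47 psu

Neutral buoyancy requires −α(T_deep − T_surf) + β(S_deep − S_surf′) = 0.
S_surf′ = S_deep − (α/β)·ΔT = 34.31 − (1.7 × 10⁻⁴/8.1 × 10⁻⁴)·(+4.0) = 33.4705 psu.
Increase required: 33.4705 − 33.20 = 0.2705 psu.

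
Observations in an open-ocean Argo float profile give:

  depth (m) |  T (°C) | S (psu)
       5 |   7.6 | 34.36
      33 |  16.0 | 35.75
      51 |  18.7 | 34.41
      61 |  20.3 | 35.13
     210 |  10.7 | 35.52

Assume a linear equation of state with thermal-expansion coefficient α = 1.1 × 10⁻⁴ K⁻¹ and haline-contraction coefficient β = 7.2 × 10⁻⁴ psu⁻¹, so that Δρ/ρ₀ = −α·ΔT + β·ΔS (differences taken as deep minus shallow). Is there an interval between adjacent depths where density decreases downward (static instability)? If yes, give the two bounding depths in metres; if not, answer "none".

Evaluate Δρ/ρ₀ = −αΔT + βΔS across each adjacent pair:
  5–33 m: −αΔT+βΔS = −(1.1 × 10⁻⁴)(+8.4)+(7.2 × 10⁻⁴)(+1.39) = 7.7 × 10⁻⁵ → stable
  33–51 m: −αΔT+βΔS = −(1.1 × 10⁻⁴)(+2.7)+(7.2 × 10⁻⁴)(-1.34) = -1.3 × 10⁻³ → UNSTABLE
  51–61 m: −αΔT+βΔS = −(1.1 × 10⁻⁴)(+1.6)+(7.2 × 10⁻⁴)(+0.72) = 3.4 × 10⁻⁴ → stable
  61–210 m: −αΔT+βΔS = −(1.1 × 10⁻⁴)(-9.6)+(7.2 × 10⁻⁴)(+0.39) = 1.3 × 10⁻³ → stable
The 33–51 m interval has Δρ < 0: lighter water underlies denser water.

33–51 m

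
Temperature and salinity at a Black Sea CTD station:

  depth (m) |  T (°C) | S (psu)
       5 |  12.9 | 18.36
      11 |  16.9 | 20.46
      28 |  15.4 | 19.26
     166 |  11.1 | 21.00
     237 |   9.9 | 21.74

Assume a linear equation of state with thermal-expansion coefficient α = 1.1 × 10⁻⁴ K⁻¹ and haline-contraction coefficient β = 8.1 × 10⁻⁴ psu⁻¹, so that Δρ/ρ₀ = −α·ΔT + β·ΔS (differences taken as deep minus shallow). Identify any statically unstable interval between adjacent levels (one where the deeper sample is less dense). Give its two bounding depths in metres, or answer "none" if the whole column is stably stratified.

Evaluate Δρ/ρ₀ = −αΔT + βΔS across each adjacent pair:
  5–11 m: −αΔT+βΔS = −(1.1 × 10⁻⁴)(+4.0)+(8.1 × 10⁻⁴)(+2.10) = 1.3 × 10⁻³ → stable
  11–28 m: −αΔT+βΔS = −(1.1 × 10⁻⁴)(-1.5)+(8.1 × 10⁻⁴)(-1.20) = -8.1 × 10⁻⁴ → UNSTABLE
  28–166 m: −αΔT+βΔS = −(1.1 × 10⁻⁴)(-4.3)+(8.1 × 10⁻⁴)(+1.74) = 1.9 × 10⁻³ → stable
  166–237 m: −αΔT+βΔS = −(1.1 × 10⁻⁴)(-1.2)+(8.1 × 10⁻⁴)(+0.74) = 7.3 × 10⁻⁴ → stable
The 11–28 m interval has Δρ < 0: lighter water underlies denser water.

11–28 m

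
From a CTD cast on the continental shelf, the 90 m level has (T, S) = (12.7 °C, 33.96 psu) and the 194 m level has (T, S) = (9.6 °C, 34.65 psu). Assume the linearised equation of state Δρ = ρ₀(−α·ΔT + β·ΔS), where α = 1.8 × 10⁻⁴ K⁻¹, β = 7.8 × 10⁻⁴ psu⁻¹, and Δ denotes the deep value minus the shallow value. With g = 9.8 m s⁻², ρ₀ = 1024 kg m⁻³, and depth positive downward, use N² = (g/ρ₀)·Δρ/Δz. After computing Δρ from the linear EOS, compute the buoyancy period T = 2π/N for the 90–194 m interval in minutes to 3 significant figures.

ΔT = -3.1 K, ΔS = +0.69 psu (deep − shallow).
Δρ/ρ₀ = −αΔT + βΔS = 5.58 × 10⁻⁴ + 5.382 × 10⁻⁴ = 1.0962 × 10⁻³, so Δρ ≈ 1.123 kg m⁻³.
N² = (g/ρ₀)·Δρ/Δz = g·(Δρ/ρ₀)/Δz = 9.8 × 1.0962 × 10⁻³ / 104 = 1.0330 × 10⁻⁴ s⁻².
N = √(1.0330 × 10⁻⁴) = 0.010164 rad s⁻¹ → T = 2π/N = 618.18 s = 10.303 min ≈ 10.3 min.

10.3 min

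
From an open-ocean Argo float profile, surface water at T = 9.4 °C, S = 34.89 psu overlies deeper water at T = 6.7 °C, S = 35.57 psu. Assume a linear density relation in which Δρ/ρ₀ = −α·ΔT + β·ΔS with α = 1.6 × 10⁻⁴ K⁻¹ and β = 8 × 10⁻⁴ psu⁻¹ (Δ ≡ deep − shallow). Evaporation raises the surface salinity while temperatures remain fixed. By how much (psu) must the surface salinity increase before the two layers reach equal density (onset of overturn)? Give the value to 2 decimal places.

1.22 psu

Neutral buoyancy requires −α(T_deep − T_surf) + β(S_deep − S_surf′) = 0.
S_surf′ = S_deep − (α/β)·ΔT = 35.57 − (1.6 × 10⁻⁴/8 × 10⁻⁴)·(-2.7) = 36.1100 psu.
Increase required: 36.1100 − 34.89 = 1.2200 psu.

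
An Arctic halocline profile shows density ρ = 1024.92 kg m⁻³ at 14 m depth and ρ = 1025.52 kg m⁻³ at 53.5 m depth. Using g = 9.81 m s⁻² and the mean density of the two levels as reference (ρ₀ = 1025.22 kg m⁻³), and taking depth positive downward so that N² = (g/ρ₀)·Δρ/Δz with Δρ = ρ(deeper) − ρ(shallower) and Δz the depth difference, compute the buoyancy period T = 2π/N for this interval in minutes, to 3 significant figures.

8.69 min

Δρ = 1025.52 − 1024.92 = 0.60 kg m⁻³ over Δz = 53.5 − 14 = 39.5 m.
N² = (9.81/1025.22) × (0.60/39.5) = 1.4535 × 10⁻⁴ s⁻².
N = √(1.4535 × 10⁻⁴) = 0.012056 rad s⁻¹, so T = 2π/N = 521.17 s = 8.6862 min ≈ 8.69 min.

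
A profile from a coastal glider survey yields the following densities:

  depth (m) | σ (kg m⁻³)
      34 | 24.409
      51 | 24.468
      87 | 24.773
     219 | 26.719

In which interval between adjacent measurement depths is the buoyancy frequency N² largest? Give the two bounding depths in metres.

87–219 m

Compute the density gradient over each adjacent pair:
  34–51 m: Δρ/Δz = 0.059/17 = 3.5 × 10⁻³ kg m⁻⁴
  51–87 m: Δρ/Δz = 0.305/36 = 8.5 × 10⁻³ kg m⁻⁴
  87–219 m: Δρ/Δz = 1.946/132 = 0.015 kg m⁻⁴
The largest gradient is in the 87–219 m interval — the pycnocline.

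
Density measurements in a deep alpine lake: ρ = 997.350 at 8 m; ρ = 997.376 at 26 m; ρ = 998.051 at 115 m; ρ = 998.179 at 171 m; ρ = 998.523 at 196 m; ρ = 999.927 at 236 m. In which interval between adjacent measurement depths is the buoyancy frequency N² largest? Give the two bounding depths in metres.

196–236 m

Compute the density gradient over each adjacent pair:
  8–26 m: Δρ/Δz = 0.026/18 = 1.4 × 10⁻³ kg m⁻⁴
  26–115 m: Δρ/Δz = 0.675/89 = 7.6 × 10⁻³ kg m⁻⁴
  115–171 m: Δρ/Δz = 0.128/56 = 2.3 × 10⁻³ kg m⁻⁴
  171–196 m: Δρ/Δz = 0.344/25 = 0.014 kg m⁻⁴
  196–236 m: Δρ/Δz = 1.404/40 = 0.035 kg m⁻⁴
The largest gradient is in the 196–236 m interval — the pycnocline.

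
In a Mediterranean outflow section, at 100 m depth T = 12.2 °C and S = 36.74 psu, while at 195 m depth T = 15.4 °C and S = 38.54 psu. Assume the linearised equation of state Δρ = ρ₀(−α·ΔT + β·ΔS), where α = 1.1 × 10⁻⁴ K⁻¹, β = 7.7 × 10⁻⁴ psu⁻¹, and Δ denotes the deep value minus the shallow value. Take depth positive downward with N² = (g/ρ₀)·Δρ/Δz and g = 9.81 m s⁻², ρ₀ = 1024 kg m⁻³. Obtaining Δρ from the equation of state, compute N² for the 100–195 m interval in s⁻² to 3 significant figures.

1.07 × 10⁻⁴ s⁻²

ΔT = +3.2 K, ΔS = +1.80 psu (deep − shallow).
Δρ/ρ₀ = −αΔT + βΔS = -3.52 × 10⁻⁴ + 1.386 × 10⁻³ = 1.034 × 10⁻³, so Δρ ≈ 1.059 kg m⁻³.
N² = (g/ρ₀)·Δρ/Δz = g·(Δρ/ρ₀)/Δz = 9.81 × 1.034 × 10⁻³ / 95 = 1.0677 × 10⁻⁴ s⁻² ≈ 1.07 × 10⁻⁴ s⁻².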